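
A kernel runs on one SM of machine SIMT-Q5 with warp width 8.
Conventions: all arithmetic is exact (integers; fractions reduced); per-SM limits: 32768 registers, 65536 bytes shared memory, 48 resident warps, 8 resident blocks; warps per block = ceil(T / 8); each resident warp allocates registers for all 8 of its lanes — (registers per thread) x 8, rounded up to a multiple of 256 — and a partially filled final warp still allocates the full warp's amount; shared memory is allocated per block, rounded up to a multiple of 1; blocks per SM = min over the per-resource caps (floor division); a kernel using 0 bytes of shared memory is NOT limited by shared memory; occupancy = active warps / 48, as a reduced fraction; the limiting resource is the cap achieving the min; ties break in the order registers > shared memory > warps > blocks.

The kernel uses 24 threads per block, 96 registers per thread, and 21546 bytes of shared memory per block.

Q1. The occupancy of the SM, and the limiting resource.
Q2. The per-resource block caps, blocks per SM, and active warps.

Answer: occupancy 3/16, limited by shared memory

registers: 14 blocks
shared memory: 3 blocks
warps: 16 blocks
blocks: 8 blocks

Answer: 3 blocks, 9 active warps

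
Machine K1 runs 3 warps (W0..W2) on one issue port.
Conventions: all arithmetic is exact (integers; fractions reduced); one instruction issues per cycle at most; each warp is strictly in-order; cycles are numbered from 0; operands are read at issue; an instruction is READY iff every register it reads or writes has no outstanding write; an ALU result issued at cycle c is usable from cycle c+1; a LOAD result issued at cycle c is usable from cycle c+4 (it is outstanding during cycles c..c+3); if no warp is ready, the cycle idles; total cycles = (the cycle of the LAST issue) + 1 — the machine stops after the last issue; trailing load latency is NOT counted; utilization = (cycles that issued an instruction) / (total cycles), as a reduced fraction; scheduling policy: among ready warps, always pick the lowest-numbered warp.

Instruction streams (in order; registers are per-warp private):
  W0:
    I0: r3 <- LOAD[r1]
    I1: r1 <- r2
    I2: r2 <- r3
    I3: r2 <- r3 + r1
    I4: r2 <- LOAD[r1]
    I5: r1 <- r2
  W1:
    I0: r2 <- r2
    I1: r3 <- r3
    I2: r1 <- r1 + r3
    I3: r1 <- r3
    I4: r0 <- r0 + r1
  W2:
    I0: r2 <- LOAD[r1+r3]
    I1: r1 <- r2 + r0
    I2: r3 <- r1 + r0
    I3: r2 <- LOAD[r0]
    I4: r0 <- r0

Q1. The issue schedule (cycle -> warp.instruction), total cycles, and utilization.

cycle 0: W0.I0
cycle 1: W0.I1
cycle 2: W1.I0
cycle 3: W1.I1
cycle 4: W0.I2
cycle 5: W0.I3
cycle 6: W0.I4
cycle 7: W1.I2
cycle 8: W1.I3
cycle 9: W1.I4
cycle 10: W0.I5
cycle 11: W2.I0
cycle 12: idle
cycle 13: idle
cycle 14: idle
cycle 15: W2.I1
cycle 16: W2.I2
cycle 17: W2.I3
cycle 18: W2.I4

Answer: 19 cycles, utilization 16/19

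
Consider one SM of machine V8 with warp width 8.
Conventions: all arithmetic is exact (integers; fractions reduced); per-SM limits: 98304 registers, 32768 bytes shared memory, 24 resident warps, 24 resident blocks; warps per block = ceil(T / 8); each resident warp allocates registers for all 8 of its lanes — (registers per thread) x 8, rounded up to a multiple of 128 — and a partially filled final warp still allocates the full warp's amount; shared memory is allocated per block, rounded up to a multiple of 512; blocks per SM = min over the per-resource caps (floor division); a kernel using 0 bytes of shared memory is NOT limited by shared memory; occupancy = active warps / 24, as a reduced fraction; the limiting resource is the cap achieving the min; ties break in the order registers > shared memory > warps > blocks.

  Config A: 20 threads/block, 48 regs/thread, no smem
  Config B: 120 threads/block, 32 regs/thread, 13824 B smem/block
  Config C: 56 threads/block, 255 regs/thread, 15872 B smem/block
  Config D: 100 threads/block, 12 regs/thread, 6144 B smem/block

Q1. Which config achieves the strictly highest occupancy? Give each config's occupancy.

occupancies: A 1, B 5/8, C 7/12, D 13/24

Answer: A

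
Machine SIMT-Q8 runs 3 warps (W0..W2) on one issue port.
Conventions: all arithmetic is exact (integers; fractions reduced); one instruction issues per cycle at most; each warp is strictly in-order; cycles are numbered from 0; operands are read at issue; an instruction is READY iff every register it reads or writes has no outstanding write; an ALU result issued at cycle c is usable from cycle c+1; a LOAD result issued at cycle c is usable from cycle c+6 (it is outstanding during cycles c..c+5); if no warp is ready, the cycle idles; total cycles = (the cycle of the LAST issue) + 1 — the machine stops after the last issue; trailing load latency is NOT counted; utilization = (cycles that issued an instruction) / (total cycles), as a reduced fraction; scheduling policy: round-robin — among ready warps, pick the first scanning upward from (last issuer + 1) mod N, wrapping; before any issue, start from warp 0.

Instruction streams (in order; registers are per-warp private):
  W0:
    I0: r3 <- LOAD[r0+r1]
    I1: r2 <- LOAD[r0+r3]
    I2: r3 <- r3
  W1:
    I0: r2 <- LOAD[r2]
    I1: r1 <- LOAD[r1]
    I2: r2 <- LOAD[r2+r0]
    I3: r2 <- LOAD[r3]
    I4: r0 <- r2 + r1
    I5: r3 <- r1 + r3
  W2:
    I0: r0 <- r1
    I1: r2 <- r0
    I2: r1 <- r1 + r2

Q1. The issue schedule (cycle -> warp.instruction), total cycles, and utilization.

cycle 0: W0.I0
cycle 1: W1.I0
cycle 2: W2.I0
cycle 3: W1.I1
cycle 4: W2.I1
cycle 5: W2.I2
cycle 6: W0.I1
cycle 7: W1.I2
cycle 8: W0.I2
cycle 9: idle
cycle 10: idle
cycle 11: idle
cycle 12: idle
cycle 13: W1.I3
cycle 14: idle
cycle 15: idle
cycle 16: idle
cycle 17: idle
cycle 18: idle
cycle 19: W1.I4
cycle 20: W1.I5

Answer: 21 cycles, utilization 4/7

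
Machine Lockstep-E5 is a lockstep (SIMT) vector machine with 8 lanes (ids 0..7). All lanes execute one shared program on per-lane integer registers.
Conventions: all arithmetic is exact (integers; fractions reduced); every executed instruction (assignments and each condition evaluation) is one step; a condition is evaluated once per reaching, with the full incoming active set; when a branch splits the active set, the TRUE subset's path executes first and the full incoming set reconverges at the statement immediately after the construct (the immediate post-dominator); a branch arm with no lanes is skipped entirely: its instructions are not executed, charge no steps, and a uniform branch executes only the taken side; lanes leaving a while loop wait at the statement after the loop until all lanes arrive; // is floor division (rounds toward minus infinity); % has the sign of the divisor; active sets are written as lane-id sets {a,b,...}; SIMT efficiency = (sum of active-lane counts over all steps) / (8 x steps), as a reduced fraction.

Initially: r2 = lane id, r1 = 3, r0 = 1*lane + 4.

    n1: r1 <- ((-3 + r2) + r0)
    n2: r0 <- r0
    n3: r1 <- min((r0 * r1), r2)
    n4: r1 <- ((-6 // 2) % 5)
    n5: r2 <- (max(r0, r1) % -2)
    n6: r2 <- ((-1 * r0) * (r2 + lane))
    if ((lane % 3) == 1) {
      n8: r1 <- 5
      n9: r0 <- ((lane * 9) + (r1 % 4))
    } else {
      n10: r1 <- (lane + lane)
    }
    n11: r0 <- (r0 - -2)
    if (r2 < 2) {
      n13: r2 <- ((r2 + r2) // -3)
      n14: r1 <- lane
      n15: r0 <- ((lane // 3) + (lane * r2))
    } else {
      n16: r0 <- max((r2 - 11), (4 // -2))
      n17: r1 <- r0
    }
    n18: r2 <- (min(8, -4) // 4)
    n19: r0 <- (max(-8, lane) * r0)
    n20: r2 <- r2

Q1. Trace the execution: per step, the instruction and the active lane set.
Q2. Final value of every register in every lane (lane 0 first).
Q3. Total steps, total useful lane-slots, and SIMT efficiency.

step 0: r1 <- ((-3 + r2) + r0)       {0,1,2,3,4,5,6,7}
step 1: r0 <- r0                     {0,1,2,3,4,5,6,7}
step 2: r1 <- min((r0 * r1), r2)     {0,1,2,3,4,5,6,7}
step 3: r1 <- ((-6 // 2) % 5)        {0,1,2,3,4,5,6,7}
step 4: r2 <- (max(r0, r1) % -2)     {0,1,2,3,4,5,6,7}
step 5: r2 <- ((-1 * r0) * (r2 + lane)) {0,1,2,3,4,5,6,7}
step 6: eval ((lane % 3) == 1)       {0,1,2,3,4,5,6,7}
step 7: r1 <- 5                      {1,4,7}
step 8: r0 <- ((lane * 9) + (r1 % 4)) {1,4,7}
step 9: r1 <- (lane + lane)          {0,2,3,5,6}
step 10: r0 <- (r0 - -2)              {0,1,2,3,4,5,6,7}
step 11: eval (r2 < 2)                {0,1,2,3,4,5,6,7}
step 12: r2 <- ((r2 + r2) // -3)      {0,1,2,3,4,5,6,7}
step 13: r1 <- lane                   {0,1,2,3,4,5,6,7}
step 14: r0 <- ((lane // 3) + (lane * r2)) {0,1,2,3,4,5,6,7}
step 15: r2 <- (min(8, -4) // 4)      {0,1,2,3,4,5,6,7}
step 16: r0 <- (max(-8, lane) * r0)   {0,1,2,3,4,5,6,7}
step 17: r2 <- r2                     {0,1,2,3,4,5,6,7}

Answer: 18 steps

r2: -1,-1,-1,-1,-1,-1,-1,-1
r1: 0,1,2,3,4,5,6,7
r0: 0,0,32,84,340,605,1452,2170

steps = 18; useful = 131; efficiency = 131/144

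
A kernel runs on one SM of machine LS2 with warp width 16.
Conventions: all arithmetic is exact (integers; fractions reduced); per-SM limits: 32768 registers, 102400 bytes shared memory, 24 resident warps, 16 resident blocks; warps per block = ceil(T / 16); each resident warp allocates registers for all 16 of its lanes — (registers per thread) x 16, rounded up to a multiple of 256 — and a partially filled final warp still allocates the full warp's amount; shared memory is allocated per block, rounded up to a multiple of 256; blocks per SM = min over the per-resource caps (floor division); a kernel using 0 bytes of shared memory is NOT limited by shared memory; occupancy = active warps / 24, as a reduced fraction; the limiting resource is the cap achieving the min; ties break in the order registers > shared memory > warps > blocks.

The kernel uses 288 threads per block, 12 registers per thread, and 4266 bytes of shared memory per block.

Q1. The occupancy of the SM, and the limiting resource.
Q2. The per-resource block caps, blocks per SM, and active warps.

Answer: occupancy 3/4, limited by warps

registers: 7 blocks
shared memory: 23 blocks
warps: 1 block
blocks: 16 blocks

Answer: 1 block, 18 active warps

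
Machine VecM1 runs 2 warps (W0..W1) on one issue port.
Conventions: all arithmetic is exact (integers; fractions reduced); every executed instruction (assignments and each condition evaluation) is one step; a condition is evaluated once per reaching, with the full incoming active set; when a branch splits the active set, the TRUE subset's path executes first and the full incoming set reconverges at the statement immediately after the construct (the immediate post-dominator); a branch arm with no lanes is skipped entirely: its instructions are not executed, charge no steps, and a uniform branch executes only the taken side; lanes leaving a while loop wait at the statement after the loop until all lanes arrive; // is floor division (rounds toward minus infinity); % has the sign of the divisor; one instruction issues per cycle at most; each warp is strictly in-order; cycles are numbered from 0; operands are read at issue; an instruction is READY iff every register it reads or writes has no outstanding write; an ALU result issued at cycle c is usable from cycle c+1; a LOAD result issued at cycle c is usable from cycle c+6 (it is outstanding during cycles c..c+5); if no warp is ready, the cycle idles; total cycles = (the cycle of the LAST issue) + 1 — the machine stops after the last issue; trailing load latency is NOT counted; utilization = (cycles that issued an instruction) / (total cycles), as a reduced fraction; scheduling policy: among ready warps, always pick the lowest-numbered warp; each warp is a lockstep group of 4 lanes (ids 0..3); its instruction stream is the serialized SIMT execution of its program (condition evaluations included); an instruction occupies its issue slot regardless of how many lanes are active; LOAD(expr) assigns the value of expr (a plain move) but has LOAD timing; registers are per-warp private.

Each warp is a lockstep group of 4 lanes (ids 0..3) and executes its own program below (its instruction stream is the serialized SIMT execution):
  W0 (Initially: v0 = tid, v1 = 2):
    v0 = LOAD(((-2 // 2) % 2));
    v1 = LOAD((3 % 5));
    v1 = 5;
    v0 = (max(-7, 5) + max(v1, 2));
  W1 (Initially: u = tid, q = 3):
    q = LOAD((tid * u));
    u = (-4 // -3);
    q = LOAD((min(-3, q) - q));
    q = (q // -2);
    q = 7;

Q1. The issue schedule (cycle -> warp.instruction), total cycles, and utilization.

cycle 0: W0.I0
cycle 1: W0.I1
cycle 2: W1.I0
cycle 3: W1.I1
cycle 4: idle
cycle 5: idle
cycle 6: idle
cycle 7: W0.I2
cycle 8: W0.I3
cycle 9: W1.I2
cycle 10: idle
cycle 11: idle
cycle 12: idle
cycle 13: idle
cycle 14: idle
cycle 15: W1.I3
cycle 16: W1.I4

Answer: 17 cycles, utilization 9/17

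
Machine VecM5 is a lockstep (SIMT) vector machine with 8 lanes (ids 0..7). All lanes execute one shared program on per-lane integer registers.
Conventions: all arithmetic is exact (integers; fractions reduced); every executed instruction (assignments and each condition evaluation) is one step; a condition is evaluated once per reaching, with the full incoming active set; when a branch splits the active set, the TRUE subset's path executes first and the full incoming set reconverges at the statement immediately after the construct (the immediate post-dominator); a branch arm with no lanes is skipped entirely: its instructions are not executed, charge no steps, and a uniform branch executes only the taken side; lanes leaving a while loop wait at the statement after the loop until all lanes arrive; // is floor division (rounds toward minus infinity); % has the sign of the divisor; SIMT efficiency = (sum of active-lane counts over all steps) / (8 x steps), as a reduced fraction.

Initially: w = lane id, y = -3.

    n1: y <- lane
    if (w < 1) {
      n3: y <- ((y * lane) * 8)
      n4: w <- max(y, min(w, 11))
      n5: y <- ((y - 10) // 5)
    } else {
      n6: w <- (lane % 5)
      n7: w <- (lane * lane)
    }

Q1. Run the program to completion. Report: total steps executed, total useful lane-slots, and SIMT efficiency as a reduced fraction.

Answer: 7 steps, 33 useful, 33/56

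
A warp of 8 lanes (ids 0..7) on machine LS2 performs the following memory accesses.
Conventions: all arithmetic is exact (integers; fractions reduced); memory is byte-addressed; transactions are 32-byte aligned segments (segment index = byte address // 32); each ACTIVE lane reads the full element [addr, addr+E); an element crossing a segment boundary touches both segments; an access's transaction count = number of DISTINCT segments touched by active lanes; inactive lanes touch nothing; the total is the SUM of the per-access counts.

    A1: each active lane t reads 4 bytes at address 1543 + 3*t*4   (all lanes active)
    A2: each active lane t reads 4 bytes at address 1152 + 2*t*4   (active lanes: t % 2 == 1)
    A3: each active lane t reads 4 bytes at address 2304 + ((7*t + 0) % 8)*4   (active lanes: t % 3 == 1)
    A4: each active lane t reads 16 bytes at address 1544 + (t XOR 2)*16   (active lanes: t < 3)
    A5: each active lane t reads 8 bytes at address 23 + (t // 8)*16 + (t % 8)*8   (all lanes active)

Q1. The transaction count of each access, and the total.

A1: 3 transactions
A2: 2 transactions
A3: 1 transaction
A4: 3 transactions
A5: 3 transactions

Answer: 3,2,1,3,3; total 12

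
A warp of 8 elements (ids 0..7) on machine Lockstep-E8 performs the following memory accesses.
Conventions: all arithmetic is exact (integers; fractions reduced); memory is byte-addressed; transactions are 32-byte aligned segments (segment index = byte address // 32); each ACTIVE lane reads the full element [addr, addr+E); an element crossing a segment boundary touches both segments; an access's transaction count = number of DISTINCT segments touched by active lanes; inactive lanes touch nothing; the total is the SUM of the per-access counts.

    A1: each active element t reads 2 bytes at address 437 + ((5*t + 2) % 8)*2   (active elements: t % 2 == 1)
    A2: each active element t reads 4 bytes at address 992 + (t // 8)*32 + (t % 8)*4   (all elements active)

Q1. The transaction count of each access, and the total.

A1: 2 transactions
A2: 1 transaction

Answer: 2,1; total 3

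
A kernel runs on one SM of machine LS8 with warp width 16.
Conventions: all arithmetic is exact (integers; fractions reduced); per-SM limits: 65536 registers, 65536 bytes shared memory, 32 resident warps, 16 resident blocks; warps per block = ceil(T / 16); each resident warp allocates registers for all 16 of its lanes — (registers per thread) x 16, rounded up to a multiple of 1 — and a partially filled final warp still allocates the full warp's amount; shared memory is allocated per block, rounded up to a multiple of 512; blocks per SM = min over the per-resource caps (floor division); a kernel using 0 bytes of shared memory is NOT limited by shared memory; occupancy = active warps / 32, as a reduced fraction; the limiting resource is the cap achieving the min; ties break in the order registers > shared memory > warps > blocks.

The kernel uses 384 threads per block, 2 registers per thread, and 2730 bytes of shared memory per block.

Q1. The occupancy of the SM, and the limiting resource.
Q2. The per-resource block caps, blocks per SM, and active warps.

Answer: occupancy 3/4, limited by warps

registers: 85 blocks
shared memory: 21 blocks
warps: 1 block
blocks: 16 blocks

Answer: 1 block, 24 active warps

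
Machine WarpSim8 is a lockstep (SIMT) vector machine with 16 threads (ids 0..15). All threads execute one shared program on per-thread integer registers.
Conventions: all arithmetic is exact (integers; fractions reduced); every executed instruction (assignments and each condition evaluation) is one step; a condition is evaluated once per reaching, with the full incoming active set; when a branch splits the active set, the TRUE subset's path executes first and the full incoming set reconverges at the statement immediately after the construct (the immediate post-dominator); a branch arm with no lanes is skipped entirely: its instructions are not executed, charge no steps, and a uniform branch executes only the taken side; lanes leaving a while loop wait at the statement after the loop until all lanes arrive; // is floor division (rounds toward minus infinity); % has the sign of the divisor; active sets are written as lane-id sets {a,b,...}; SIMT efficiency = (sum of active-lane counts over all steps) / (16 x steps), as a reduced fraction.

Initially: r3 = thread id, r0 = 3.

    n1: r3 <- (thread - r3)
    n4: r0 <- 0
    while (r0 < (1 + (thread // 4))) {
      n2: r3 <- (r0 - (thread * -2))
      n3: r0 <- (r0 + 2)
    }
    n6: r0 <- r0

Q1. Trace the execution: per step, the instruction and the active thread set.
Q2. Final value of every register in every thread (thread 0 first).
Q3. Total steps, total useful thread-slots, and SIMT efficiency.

step 0: r3 <- (thread - r3)          {0,1,2,3,4,5,6,7,8,9,10,11,12,13,14,15}
step 1: r0 <- 0                      {0,1,2,3,4,5,6,7,8,9,10,11,12,13,14,15}
step 2: eval (r0 < (1 + (thread // 4))) {0,1,2,3,4,5,6,7,8,9,10,11,12,13,14,15}
step 3: r3 <- (r0 - (thread * -2))   {0,1,2,3,4,5,6,7,8,9,10,11,12,13,14,15}
step 4: r0 <- (r0 + 2)               {0,1,2,3,4,5,6,7,8,9,10,11,12,13,14,15}
step 5: eval (r0 < (1 + (thread // 4))) {0,1,2,3,4,5,6,7,8,9,10,11,12,13,14,15}
step 6: r3 <- (r0 - (thread * -2))   {8,9,10,11,12,13,14,15}
step 7: r0 <- (r0 + 2)               {8,9,10,11,12,13,14,15}
step 8: eval (r0 < (1 + (thread // 4))) {8,9,10,11,12,13,14,15}
step 9: r0 <- r0                     {0,1,2,3,4,5,6,7,8,9,10,11,12,13,14,15}

Answer: 10 steps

r3: 0,2,4,6,8,10,12,14,18,20,22,24,26,28,30,32
r0: 2,2,2,2,2,2,2,2,4,4,4,4,4,4,4,4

steps = 10; useful = 136; efficiency = 136/160 = 17/20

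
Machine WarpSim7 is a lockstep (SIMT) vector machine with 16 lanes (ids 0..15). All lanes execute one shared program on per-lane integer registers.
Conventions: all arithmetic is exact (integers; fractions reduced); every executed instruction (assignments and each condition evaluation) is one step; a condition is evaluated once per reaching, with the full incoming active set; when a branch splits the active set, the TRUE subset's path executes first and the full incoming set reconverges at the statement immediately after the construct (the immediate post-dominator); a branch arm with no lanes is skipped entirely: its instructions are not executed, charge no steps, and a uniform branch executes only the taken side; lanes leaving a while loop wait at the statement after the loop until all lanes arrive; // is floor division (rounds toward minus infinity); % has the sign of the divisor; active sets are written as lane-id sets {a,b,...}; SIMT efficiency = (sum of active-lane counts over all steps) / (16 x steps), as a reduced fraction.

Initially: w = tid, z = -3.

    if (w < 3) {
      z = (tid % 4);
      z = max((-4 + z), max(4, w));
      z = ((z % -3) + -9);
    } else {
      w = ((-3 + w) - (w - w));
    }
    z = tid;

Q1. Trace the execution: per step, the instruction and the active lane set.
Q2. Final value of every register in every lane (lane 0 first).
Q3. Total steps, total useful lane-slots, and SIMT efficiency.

step 0: eval (w < 3)                 {0,1,2,3,4,5,6,7,8,9,10,11,12,13,14,15}
step 1: z <- (tid % 4)               {0,1,2}
step 2: z <- max((-4 + z), max(4, w)) {0,1,2}
step 3: z <- ((z % -3) + -9)         {0,1,2}
step 4: w <- ((-3 + w) - (w - w))    {3,4,5,6,7,8,9,10,11,12,13,14,15}
step 5: z <- tid                     {0,1,2,3,4,5,6,7,8,9,10,11,12,13,14,15}

Answer: 6 steps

w: 0,1,2,0,1,2,3,4,5,6,7,8,9,10,11,12
z: 0,1,2,3,4,5,6,7,8,9,10,11,12,13,14,15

steps = 6; useful = 54; efficiency = 54/96 = 9/16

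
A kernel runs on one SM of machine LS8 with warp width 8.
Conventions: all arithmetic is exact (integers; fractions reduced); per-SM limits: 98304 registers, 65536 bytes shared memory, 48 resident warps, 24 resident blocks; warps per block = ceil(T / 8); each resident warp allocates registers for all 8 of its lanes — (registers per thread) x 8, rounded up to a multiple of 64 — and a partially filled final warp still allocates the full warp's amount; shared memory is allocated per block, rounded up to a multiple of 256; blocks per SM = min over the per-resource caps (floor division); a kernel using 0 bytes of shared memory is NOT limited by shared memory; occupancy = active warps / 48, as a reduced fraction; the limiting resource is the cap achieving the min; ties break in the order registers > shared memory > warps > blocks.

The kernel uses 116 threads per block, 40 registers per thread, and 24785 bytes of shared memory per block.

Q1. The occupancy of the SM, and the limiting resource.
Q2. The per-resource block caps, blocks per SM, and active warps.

Answer: occupancy 5/8, limited by shared memory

registers: 20 blocks
shared memory: 2 blocks
warps: 3 blocks
blocks: 24 blocks

Answer: 2 blocks, 30 active warps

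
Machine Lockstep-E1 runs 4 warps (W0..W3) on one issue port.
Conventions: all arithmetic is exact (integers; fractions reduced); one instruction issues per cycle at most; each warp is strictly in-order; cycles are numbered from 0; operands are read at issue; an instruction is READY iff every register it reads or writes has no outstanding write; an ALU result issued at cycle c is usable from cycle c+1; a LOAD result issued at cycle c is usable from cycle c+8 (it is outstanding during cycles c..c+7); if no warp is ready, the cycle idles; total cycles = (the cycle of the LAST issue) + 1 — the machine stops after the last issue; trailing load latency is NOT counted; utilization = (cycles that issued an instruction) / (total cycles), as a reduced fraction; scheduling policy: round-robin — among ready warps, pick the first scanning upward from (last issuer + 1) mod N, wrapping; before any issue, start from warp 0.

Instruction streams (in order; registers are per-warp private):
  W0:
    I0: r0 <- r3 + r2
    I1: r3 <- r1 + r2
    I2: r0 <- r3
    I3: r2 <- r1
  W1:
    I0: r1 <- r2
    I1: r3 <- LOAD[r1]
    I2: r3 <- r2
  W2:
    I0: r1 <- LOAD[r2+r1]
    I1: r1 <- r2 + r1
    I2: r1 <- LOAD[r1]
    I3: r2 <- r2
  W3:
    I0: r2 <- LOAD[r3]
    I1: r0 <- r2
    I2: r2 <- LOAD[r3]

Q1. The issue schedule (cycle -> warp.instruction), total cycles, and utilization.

cycle 0: W0.I0
cycle 1: W1.I0
cycle 2: W2.I0
cycle 3: W3.I0
cycle 4: W0.I1
cycle 5: W1.I1
cycle 6: W0.I2
cycle 7: W0.I3
cycle 8: idle
cycle 9: idle
cycle 10: W2.I1
cycle 11: W3.I1
cycle 12: W2.I2
cycle 13: W3.I2
cycle 14: W1.I2
cycle 15: W2.I3

Answer: 16 cycles, utilization 7/8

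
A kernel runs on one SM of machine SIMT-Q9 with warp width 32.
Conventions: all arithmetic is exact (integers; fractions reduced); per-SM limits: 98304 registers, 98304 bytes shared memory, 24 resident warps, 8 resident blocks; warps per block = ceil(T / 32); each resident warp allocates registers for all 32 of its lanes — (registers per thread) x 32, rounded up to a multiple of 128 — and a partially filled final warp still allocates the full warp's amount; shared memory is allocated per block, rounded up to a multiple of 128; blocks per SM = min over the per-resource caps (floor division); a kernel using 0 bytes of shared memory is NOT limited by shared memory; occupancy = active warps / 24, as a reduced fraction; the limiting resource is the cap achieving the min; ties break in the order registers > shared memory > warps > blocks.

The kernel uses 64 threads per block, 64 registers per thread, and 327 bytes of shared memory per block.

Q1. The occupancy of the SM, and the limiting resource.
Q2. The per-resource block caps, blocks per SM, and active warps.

Answer: occupancy 2/3, limited by blocks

registers: 24 blocks
shared memory: 256 blocks
warps: 12 blocks
blocks: 8 blocks

Answer: 8 blocks, 16 active warps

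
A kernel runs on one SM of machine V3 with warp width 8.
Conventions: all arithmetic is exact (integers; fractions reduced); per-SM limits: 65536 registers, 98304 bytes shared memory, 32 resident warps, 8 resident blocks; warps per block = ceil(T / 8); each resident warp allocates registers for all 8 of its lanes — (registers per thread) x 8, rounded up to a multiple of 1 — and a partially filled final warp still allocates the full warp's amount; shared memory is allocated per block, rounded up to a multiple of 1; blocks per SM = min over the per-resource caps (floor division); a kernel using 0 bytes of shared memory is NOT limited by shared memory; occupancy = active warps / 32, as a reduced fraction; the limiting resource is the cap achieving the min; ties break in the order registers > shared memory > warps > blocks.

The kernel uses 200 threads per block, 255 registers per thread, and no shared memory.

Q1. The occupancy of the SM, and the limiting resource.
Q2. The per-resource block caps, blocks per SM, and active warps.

Answer: occupancy 25/32, limited by registers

registers: 1 block
shared memory: no limit (kernel uses none)
warps: 1 block
blocks: 8 blocks

Answer: 1 block, 25 active warps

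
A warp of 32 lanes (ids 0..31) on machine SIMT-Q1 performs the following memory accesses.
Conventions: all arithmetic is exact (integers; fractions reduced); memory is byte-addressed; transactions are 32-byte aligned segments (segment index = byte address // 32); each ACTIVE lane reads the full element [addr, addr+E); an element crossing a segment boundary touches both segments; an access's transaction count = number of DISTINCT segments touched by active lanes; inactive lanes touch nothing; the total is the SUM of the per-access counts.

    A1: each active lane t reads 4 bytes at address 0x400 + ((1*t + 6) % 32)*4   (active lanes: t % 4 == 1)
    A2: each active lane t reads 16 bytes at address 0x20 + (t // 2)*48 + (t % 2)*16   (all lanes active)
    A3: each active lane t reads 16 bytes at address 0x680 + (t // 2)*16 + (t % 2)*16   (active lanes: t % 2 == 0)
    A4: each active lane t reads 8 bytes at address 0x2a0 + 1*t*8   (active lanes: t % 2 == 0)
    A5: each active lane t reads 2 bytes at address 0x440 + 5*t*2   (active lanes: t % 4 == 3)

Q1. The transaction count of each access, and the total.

A1: 4 transactions
A2: 24 transactions
A3: 8 transactions
A4: 8 transactions
A5: 8 transactions

Answer: 4,24,8,8,8; total 52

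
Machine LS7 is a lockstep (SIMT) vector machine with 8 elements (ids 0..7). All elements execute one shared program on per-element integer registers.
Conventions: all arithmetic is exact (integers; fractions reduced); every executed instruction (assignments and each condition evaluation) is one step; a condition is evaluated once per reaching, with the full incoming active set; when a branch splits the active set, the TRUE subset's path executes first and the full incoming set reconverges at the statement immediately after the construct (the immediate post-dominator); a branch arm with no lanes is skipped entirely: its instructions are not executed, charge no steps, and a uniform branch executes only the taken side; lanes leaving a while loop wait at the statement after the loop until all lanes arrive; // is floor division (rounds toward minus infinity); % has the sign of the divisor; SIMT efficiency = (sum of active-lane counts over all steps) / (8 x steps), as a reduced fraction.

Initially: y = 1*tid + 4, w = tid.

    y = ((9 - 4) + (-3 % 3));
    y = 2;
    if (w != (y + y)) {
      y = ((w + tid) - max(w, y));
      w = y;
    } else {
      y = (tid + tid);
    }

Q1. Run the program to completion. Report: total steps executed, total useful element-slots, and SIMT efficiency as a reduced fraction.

Answer: 6 steps, 39 useful, 13/16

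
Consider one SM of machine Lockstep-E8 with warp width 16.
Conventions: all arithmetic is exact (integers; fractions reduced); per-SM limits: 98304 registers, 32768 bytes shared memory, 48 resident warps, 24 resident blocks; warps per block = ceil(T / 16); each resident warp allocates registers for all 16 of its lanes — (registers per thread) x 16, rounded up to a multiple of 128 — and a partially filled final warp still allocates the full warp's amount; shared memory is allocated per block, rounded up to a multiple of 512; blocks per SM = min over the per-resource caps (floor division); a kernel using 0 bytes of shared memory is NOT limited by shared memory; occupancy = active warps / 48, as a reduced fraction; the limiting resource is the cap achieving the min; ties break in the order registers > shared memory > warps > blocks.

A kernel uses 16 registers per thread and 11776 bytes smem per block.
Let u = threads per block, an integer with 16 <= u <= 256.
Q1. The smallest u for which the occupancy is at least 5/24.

Answer: u = 65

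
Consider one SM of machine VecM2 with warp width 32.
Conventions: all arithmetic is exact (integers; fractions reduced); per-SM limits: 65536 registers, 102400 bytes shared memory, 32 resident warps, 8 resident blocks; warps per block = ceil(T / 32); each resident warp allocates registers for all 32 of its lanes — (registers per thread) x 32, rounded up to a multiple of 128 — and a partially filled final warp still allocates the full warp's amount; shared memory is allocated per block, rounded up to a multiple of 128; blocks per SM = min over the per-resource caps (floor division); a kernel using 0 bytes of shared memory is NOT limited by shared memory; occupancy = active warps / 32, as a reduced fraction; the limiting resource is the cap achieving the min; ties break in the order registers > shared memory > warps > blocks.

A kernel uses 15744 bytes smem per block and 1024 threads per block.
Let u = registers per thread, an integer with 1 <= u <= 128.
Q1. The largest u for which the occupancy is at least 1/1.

Answer: u = 64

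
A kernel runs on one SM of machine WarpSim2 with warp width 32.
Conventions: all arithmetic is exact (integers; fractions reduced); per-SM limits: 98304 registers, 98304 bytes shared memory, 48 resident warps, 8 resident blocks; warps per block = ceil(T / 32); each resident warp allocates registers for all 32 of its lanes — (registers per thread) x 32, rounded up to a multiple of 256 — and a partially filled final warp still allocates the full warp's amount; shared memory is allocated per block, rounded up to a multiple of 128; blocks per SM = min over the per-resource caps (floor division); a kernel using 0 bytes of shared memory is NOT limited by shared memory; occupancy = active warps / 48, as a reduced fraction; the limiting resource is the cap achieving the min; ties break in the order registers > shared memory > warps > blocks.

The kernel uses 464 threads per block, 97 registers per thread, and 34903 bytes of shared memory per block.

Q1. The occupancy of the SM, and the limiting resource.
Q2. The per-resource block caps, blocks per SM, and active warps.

Answer: occupancy 5/16, limited by registers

registers: 1 block
shared memory: 2 blocks
warps: 3 blocks
blocks: 8 blocks

Answer: 1 block, 15 active warps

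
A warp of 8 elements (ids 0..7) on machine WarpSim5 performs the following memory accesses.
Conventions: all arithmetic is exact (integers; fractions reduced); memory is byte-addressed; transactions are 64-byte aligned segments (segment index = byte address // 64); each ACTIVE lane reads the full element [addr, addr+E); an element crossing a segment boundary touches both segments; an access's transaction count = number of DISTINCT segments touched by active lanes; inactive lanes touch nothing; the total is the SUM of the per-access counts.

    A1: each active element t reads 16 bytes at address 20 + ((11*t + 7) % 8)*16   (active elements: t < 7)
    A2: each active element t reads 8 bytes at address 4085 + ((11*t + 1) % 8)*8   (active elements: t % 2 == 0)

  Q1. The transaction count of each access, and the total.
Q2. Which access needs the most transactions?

A1: 3 transactions
A2: 2 transactions

Answer: 3,2; total 5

Answer: A1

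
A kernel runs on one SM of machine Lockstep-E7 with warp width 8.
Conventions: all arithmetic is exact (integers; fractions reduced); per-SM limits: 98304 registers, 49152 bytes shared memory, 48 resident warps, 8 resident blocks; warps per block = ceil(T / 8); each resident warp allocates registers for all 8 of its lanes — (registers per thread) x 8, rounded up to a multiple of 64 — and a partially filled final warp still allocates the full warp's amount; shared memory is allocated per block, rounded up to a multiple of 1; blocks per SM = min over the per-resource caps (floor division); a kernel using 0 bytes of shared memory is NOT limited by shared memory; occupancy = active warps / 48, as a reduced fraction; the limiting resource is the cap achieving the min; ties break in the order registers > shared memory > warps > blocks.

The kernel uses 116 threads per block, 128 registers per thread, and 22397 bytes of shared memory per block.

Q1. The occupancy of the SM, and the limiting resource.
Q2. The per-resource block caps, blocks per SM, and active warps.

Answer: occupancy 5/8, limited by shared memory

registers: 6 blocks
shared memory: 2 blocks
warps: 3 blocks
blocks: 8 blocks

Answer: 2 blocks, 30 active warps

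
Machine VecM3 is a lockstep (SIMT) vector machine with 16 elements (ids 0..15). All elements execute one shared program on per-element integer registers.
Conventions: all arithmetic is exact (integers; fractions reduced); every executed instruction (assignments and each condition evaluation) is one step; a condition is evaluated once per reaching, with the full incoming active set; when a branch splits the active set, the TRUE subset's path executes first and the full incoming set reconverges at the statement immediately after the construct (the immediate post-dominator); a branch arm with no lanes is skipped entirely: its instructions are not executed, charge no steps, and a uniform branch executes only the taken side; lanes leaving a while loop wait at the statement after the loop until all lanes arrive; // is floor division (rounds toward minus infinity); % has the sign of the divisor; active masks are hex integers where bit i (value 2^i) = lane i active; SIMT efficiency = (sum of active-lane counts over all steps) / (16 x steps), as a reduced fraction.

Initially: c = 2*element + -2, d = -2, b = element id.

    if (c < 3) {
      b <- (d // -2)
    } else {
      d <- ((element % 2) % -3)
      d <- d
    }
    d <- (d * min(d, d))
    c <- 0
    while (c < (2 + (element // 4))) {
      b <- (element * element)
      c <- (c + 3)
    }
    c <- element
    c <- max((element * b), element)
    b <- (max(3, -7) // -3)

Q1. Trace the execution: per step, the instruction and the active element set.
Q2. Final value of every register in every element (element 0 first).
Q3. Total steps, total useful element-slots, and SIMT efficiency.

step 0: eval (c < 3)                 0xffff
step 1: b <- (d // -2)               0x0007
step 2: d <- ((element % 2) % -3)    0xfff8
step 3: d <- d                       0xfff8
step 4: d <- (d * min(d, d))         0xffff
step 5: c <- 0                       0xffff
step 6: eval (c < (2 + (element // 4))) 0xffff
step 7: b <- (element * element)     0xffff
step 8: c <- (c + 3)                 0xffff
step 9: eval (c < (2 + (element // 4))) 0xffff
step 10: b <- (element * element)     0xff00
step 11: c <- (c + 3)                 0xff00
step 12: eval (c < (2 + (element // 4))) 0xff00
step 13: c <- element                 0xffff
step 14: c <- max((element * b), element) 0xffff
step 15: b <- (max(3, -7) // -3)      0xffff

Answer: 16 steps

c: 0,1,8,27,64,125,216,343,512,729,1000,1331,1728,2197,2744,3375
d: 4,4,4,4,0,4,0,4,0,4,0,4,0,4,0,4
b: -1,-1,-1,-1,-1,-1,-1,-1,-1,-1,-1,-1,-1,-1,-1,-1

steps = 16; useful = 213; efficiency = 213/256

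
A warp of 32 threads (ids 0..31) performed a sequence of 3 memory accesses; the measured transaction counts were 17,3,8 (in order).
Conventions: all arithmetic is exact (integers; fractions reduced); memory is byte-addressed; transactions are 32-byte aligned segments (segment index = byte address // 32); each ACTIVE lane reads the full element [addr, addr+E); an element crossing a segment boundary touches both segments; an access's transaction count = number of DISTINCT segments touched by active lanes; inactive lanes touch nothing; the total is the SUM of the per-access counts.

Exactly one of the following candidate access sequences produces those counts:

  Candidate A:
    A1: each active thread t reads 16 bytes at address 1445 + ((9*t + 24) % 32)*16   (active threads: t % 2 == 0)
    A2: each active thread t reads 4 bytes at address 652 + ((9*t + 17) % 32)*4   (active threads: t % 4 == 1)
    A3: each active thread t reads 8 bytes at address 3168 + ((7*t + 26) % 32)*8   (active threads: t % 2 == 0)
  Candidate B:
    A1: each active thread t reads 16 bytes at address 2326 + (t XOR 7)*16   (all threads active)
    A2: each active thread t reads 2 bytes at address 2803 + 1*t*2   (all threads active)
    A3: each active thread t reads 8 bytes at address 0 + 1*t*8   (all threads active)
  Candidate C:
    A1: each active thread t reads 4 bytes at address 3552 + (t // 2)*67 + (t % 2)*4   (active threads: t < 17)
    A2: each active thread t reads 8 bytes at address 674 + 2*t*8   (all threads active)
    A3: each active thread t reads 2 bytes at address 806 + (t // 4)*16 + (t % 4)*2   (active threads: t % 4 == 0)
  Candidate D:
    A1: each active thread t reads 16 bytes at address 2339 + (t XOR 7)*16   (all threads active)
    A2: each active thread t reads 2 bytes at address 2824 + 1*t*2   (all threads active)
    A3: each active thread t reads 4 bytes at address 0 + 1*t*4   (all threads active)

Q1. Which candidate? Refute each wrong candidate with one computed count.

A: A1 gives 16 transactions, not 17
C: A1 gives 9 transactions, not 17
D: A3 gives 4 transactions, not 8
B: all counts match (17,3,8)

Answer: B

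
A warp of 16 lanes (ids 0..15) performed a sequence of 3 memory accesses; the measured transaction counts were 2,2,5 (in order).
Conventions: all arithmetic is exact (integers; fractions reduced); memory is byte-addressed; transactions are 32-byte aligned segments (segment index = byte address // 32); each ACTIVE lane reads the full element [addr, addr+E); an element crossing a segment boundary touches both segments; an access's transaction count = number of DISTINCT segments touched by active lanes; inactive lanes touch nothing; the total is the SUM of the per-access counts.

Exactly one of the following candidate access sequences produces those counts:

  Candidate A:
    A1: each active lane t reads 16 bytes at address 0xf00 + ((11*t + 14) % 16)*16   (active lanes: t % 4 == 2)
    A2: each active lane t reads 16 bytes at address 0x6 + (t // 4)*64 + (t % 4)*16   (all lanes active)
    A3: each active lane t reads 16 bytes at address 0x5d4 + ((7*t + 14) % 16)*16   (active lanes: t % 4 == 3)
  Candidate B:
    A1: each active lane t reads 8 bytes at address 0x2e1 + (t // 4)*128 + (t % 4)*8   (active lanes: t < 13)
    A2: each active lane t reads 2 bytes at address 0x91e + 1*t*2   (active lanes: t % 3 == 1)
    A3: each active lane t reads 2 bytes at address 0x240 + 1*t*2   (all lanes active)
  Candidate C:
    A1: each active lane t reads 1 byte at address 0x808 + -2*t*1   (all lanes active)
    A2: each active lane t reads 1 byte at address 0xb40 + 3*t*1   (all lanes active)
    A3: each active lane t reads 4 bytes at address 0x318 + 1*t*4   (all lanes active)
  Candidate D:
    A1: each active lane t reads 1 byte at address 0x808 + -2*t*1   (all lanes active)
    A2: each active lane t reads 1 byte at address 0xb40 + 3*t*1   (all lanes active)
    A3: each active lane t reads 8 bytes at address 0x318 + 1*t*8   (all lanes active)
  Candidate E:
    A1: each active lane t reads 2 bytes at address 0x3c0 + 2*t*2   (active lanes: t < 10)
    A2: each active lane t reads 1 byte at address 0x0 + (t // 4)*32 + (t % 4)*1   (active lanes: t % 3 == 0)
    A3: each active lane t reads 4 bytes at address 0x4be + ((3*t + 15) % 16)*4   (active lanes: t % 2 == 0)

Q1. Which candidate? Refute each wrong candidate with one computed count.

A: A1 gives 4 transactions, not 2
B: A1 gives 7 transactions, not 2
C: A3 gives 3 transactions, not 5
E: A2 gives 4 transactions, not 2
D: all counts match (2,2,5)

Answer: D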